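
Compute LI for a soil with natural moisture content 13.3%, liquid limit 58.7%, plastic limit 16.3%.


Result: -0.071

Derivation:
First compute the plasticity index:
PI = LL - PL = 58.7 - 16.3 = 42.4
Then compute the liquidity index:
LI = (w - PL) / PI
LI = (13.3 - 16.3) / 42.4
LI = -0.071


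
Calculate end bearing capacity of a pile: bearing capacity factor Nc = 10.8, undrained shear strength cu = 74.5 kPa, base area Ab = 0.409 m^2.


Using Qb = Nc * cu * Ab
Qb = 10.8 * 74.5 * 0.409
Qb = 329.08 kN


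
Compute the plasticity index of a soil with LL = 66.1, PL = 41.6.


Using PI = LL - PL
PI = 66.1 - 41.6
PI = 24.5


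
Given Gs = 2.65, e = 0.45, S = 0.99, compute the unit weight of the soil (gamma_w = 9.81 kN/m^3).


Using gamma = gamma_w * (Gs + S*e) / (1 + e)
Numerator: Gs + S*e = 2.65 + 0.99*0.45 = 3.0955
Denominator: 1 + e = 1 + 0.45 = 1.45
gamma = 9.81 * 3.0955 / 1.45
gamma = 20.943 kN/m^3


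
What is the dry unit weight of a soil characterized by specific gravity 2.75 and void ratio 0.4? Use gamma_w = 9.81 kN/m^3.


Using gamma_d = Gs * gamma_w / (1 + e)
gamma_d = 2.75 * 9.81 / (1 + 0.4)
gamma_d = 2.75 * 9.81 / 1.4
gamma_d = 19.27 kN/m^3


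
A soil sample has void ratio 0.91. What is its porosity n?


Using the relation n = e / (1 + e)
n = 0.91 / (1 + 0.91)
n = 0.91 / 1.91
n = 0.4764


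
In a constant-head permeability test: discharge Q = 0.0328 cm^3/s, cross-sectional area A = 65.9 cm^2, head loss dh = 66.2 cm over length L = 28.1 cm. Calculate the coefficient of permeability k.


Compute hydraulic gradient:
i = dh / L = 66.2 / 28.1 = 2.35587
Then apply Darcy's law:
k = Q / (A * i)
k = 0.0328 / (65.9 * 2.35587)
k = 0.0328 / 155.252
k = 0.000211 cm/s


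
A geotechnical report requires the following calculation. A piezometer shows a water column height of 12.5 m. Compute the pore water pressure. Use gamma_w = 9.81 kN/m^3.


Using u = gamma_w * h_w
u = 9.81 * 12.5
u = 122.62 kPa


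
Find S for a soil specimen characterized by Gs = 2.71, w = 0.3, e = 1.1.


Using S = Gs * w / e
S = 2.71 * 0.3 / 1.1
S = 0.7391


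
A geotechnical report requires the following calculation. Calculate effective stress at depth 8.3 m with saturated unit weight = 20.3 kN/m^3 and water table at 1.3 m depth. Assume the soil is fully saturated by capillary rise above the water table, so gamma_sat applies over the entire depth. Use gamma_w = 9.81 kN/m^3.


Result: 99.82 kPa

Derivation:
Total stress = gamma_sat * depth
sigma = 20.3 * 8.3 = 168.49 kPa
Pore water pressure u = gamma_w * (depth - d_wt)
u = 9.81 * (8.3 - 1.3) = 68.67 kPa
Effective stress = sigma - u
sigma' = 168.49 - 68.67 = 99.82 kPa


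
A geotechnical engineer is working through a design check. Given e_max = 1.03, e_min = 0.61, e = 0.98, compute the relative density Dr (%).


Result: 11.9 %

Derivation:
Using Dr = (e_max - e) / (e_max - e_min) * 100
e_max - e = 1.03 - 0.98 = 0.05
e_max - e_min = 1.03 - 0.61 = 0.42
Dr = 0.05 / 0.42 * 100
Dr = 11.9 %


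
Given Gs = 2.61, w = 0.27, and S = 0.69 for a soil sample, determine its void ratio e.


Using the relation e = Gs * w / S
e = 2.61 * 0.27 / 0.69
e = 1.0213


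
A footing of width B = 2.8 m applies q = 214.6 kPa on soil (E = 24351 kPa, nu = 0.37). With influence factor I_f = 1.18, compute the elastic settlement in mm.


Using Se = q * B * (1 - nu^2) * I_f / E
1 - nu^2 = 1 - 0.37^2 = 0.8631
Se = 214.6 * 2.8 * 0.8631 * 1.18 / 24351
Se = 0.025131 m
Convert to mm: Se = 0.025131 * 1000 = 25.131 mm


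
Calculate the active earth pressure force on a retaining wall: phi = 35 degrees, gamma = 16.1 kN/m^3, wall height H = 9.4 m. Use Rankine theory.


Result: 192.75 kN/m

Derivation:
Compute active earth pressure coefficient:
Ka = tan^2(45 - phi/2) = tan^2(27.5) = 0.27099
Compute active force:
Pa = 0.5 * Ka * gamma * H^2
Pa = 0.5 * 0.27099 * 16.1 * 9.4^2
Pa = 192.75 kN/m


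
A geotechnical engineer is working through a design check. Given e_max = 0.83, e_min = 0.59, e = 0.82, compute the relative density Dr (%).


Result: 4.17 %

Derivation:
Using Dr = (e_max - e) / (e_max - e_min) * 100
e_max - e = 0.83 - 0.82 = 0.01
e_max - e_min = 0.83 - 0.59 = 0.24
Dr = 0.01 / 0.24 * 100
Dr = 4.17 %


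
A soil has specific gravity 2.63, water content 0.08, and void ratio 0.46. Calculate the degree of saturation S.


Result: 0.4574

Derivation:
Using S = Gs * w / e
S = 2.63 * 0.08 / 0.46
S = 0.4574


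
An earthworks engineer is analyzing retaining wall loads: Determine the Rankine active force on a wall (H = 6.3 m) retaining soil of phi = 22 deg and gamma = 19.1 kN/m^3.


Result: 172.45 kN/m

Derivation:
Compute active earth pressure coefficient:
Ka = tan^2(45 - phi/2) = tan^2(34.0) = 0.454962
Compute active force:
Pa = 0.5 * Ka * gamma * H^2
Pa = 0.5 * 0.454962 * 19.1 * 6.3^2
Pa = 172.45 kN/m


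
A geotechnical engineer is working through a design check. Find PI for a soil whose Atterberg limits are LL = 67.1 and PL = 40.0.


Using PI = LL - PL
PI = 67.1 - 40.0
PI = 27.1


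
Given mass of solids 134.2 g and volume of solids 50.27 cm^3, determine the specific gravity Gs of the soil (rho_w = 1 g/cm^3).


Using Gs = m_s / (V_s * rho_w)
Since rho_w = 1 g/cm^3:
Gs = 134.2 / 50.27
Gs = 2.67


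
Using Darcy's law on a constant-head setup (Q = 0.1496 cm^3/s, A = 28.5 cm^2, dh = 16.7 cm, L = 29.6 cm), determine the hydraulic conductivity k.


Result: 0.009304 cm/s

Derivation:
Compute hydraulic gradient:
i = dh / L = 16.7 / 29.6 = 0.564189
Then apply Darcy's law:
k = Q / (A * i)
k = 0.1496 / (28.5 * 0.564189)
k = 0.1496 / 16.0794
k = 0.009304 cm/s


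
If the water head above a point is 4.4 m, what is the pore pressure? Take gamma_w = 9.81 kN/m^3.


Result: 43.16 kPa

Derivation:
Using u = gamma_w * h_w
u = 9.81 * 4.4
u = 43.16 kPa


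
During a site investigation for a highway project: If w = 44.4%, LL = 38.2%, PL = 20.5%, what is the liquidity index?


First compute the plasticity index:
PI = LL - PL = 38.2 - 20.5 = 17.7
Then compute the liquidity index:
LI = (w - PL) / PI
LI = (44.4 - 20.5) / 17.7
LI = 1.35


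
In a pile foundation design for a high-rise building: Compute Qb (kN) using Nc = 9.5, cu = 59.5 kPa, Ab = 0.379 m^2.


Using Qb = Nc * cu * Ab
Qb = 9.5 * 59.5 * 0.379
Qb = 214.23 kN


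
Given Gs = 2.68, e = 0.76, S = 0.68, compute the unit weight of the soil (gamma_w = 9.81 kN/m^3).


Result: 17.819 kN/m^3

Derivation:
Using gamma = gamma_w * (Gs + S*e) / (1 + e)
Numerator: Gs + S*e = 2.68 + 0.68*0.76 = 3.1968
Denominator: 1 + e = 1 + 0.76 = 1.76
gamma = 9.81 * 3.1968 / 1.76
gamma = 17.819 kN/m^3


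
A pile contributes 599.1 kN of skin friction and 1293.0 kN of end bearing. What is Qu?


Using Qu = Qf + Qb
Qu = 599.1 + 1293.0
Qu = 1892.1 kN


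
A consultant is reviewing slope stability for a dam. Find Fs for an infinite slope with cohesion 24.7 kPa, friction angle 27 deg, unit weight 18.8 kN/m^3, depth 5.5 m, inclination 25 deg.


Using Fs = c / (gamma*H*sin(beta)*cos(beta)) + tan(phi)/tan(beta)
Cohesion contribution = 24.7 / (18.8*5.5*sin(25)*cos(25))
Cohesion contribution = 0.623667
Friction contribution = tan(27)/tan(25) = 1.09268
Fs = 0.623667 + 1.09268
Fs = 1.716


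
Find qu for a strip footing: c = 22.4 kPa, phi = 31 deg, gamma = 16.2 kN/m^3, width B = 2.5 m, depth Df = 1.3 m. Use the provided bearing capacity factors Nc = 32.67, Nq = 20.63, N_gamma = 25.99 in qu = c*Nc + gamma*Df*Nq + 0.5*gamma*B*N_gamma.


Compute qu = c*Nc + gamma*Df*Nq + 0.5*gamma*B*N_gamma
Term 1: 22.4 * 32.67 = 731.808
Term 2: 16.2 * 1.3 * 20.63 = 434.4678
Term 3: 0.5 * 16.2 * 2.5 * 25.99 = 526.2975
qu = 731.808 + 434.4678 + 526.2975
qu = 1692.57 kPa


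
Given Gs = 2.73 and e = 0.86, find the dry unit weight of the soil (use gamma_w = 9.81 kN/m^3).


Using gamma_d = Gs * gamma_w / (1 + e)
gamma_d = 2.73 * 9.81 / (1 + 0.86)
gamma_d = 2.73 * 9.81 / 1.86
gamma_d = 14.399 kN/m^3


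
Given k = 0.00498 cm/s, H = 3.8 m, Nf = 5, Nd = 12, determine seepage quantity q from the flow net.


Convert k to m/s for unit consistency with H:
k = 0.00498 cm/s = 0.00498 / 100 m/s = 4.98e-05 m/s
Using q = k * H * Nf / Nd
Nf / Nd = 5 / 12 = 0.4167
q = 4.98e-05 * 3.8 * 0.4167
q = 7.885e-05 m^3/s per m


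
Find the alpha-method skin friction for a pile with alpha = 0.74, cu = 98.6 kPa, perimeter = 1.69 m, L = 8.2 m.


Result: 1011.14 kN

Derivation:
Using Qs = alpha * cu * perimeter * L
Qs = 0.74 * 98.6 * 1.69 * 8.2
Qs = 1011.14 kN


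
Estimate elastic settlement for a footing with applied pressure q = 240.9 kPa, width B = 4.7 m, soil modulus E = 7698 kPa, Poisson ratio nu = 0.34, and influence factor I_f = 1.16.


Using Se = q * B * (1 - nu^2) * I_f / E
1 - nu^2 = 1 - 0.34^2 = 0.8844
Se = 240.9 * 4.7 * 0.8844 * 1.16 / 7698
Se = 0.150891 m
Convert to mm: Se = 0.150891 * 1000 = 150.891 mm


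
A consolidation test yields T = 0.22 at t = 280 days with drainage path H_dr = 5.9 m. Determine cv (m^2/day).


Using cv = T * H_dr^2 / t
H_dr^2 = 5.9^2 = 34.81
cv = 0.22 * 34.81 / 280
cv = 0.02735 m^2/day


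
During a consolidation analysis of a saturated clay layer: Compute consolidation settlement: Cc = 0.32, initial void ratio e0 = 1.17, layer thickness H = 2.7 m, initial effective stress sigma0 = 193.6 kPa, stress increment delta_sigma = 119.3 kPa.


Result: 0.083 m

Derivation:
Using Sc = Cc * H / (1 + e0) * log10((sigma0 + delta_sigma) / sigma0)
Stress ratio = (193.6 + 119.3) / 193.6 = 1.61622
log10(1.61622) = 0.2085
Cc * H / (1 + e0) = 0.32 * 2.7 / (1 + 1.17) = 0.398157
Sc = 0.398157 * 0.2085
Sc = 0.083 m


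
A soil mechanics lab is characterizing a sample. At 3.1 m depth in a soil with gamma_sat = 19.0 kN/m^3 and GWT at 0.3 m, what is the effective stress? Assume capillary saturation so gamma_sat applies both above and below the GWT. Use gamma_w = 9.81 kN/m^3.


Total stress = gamma_sat * depth
sigma = 19.0 * 3.1 = 58.9 kPa
Pore water pressure u = gamma_w * (depth - d_wt)
u = 9.81 * (3.1 - 0.3) = 27.468 kPa
Effective stress = sigma - u
sigma' = 58.9 - 27.468 = 31.43 kPa


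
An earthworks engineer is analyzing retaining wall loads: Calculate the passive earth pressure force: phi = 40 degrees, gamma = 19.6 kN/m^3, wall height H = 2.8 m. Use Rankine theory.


Compute passive earth pressure coefficient:
Kp = tan^2(45 + phi/2) = tan^2(65.0) = 4.59891
Compute passive force:
Pp = 0.5 * Kp * gamma * H^2
Pp = 0.5 * 4.59891 * 19.6 * 2.8^2
Pp = 353.34 kN/m


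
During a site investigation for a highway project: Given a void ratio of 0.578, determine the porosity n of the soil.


Result: 0.3663

Derivation:
Using the relation n = e / (1 + e)
n = 0.578 / (1 + 0.578)
n = 0.578 / 1.578
n = 0.3663


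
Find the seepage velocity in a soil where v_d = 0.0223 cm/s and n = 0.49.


Result: 0.04551 cm/s

Derivation:
Using v_s = v_d / n
v_s = 0.0223 / 0.49
v_s = 0.04551 cm/s


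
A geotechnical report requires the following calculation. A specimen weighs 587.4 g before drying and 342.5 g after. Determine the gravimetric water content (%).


Using w = (m_wet - m_dry) / m_dry * 100
m_wet - m_dry = 587.4 - 342.5 = 244.9 g
w = 244.9 / 342.5 * 100
w = 71.5 %


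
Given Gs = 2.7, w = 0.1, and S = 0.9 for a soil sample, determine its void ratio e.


Using the relation e = Gs * w / S
e = 2.7 * 0.1 / 0.9
e = 0.3


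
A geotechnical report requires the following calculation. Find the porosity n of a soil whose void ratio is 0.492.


Result: 0.3298

Derivation:
Using the relation n = e / (1 + e)
n = 0.492 / (1 + 0.492)
n = 0.492 / 1.492
n = 0.3298


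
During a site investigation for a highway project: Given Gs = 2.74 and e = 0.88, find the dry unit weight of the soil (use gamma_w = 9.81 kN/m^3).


Using gamma_d = Gs * gamma_w / (1 + e)
gamma_d = 2.74 * 9.81 / (1 + 0.88)
gamma_d = 2.74 * 9.81 / 1.88
gamma_d = 14.298 kN/m^3


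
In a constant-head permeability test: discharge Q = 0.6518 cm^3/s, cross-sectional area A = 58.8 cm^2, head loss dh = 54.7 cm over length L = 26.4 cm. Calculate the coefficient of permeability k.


Compute hydraulic gradient:
i = dh / L = 54.7 / 26.4 = 2.07197
Then apply Darcy's law:
k = Q / (A * i)
k = 0.6518 / (58.8 * 2.07197)
k = 0.6518 / 121.832
k = 0.00535 cm/s


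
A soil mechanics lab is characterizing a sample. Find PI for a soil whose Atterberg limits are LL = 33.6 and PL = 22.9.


Using PI = LL - PL
PI = 33.6 - 22.9
PI = 10.7


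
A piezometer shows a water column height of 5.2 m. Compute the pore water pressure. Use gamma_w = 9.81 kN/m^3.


Using u = gamma_w * h_w
u = 9.81 * 5.2
u = 51.01 kPa


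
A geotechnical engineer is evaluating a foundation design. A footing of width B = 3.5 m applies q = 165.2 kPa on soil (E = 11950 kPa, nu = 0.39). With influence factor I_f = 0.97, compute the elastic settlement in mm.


Result: 39.795 mm

Derivation:
Using Se = q * B * (1 - nu^2) * I_f / E
1 - nu^2 = 1 - 0.39^2 = 0.8479
Se = 165.2 * 3.5 * 0.8479 * 0.97 / 11950
Se = 0.039795 m
Convert to mm: Se = 0.039795 * 1000 = 39.795 mm


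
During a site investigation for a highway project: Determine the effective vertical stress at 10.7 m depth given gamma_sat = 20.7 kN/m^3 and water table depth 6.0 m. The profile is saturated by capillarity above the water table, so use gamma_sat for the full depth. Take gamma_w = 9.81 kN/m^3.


Result: 175.38 kPa

Derivation:
Total stress = gamma_sat * depth
sigma = 20.7 * 10.7 = 221.49 kPa
Pore water pressure u = gamma_w * (depth - d_wt)
u = 9.81 * (10.7 - 6.0) = 46.107 kPa
Effective stress = sigma - u
sigma' = 221.49 - 46.107 = 175.38 kPa


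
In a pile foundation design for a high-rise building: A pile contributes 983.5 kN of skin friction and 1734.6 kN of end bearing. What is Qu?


Using Qu = Qf + Qb
Qu = 983.5 + 1734.6
Qu = 2718.1 kN


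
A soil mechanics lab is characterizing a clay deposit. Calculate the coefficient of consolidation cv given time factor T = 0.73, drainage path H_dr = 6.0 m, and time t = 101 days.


Result: 0.2602 m^2/day

Derivation:
Using cv = T * H_dr^2 / t
H_dr^2 = 6.0^2 = 36.0
cv = 0.73 * 36.0 / 101
cv = 0.2602 m^2/day


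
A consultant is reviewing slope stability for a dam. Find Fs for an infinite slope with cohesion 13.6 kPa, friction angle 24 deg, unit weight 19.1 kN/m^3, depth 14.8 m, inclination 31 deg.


Using Fs = c / (gamma*H*sin(beta)*cos(beta)) + tan(phi)/tan(beta)
Cohesion contribution = 13.6 / (19.1*14.8*sin(31)*cos(31))
Cohesion contribution = 0.108978
Friction contribution = tan(24)/tan(31) = 0.740985
Fs = 0.108978 + 0.740985
Fs = 0.85


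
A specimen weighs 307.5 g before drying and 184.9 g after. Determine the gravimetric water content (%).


Using w = (m_wet - m_dry) / m_dry * 100
m_wet - m_dry = 307.5 - 184.9 = 122.6 g
w = 122.6 / 184.9 * 100
w = 66.31 %


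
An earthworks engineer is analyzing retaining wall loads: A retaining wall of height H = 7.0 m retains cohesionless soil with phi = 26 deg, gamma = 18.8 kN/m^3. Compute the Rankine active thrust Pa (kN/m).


Compute active earth pressure coefficient:
Ka = tan^2(45 - phi/2) = tan^2(32.0) = 0.390462
Compute active force:
Pa = 0.5 * Ka * gamma * H^2
Pa = 0.5 * 0.390462 * 18.8 * 7.0^2
Pa = 179.85 kN/m


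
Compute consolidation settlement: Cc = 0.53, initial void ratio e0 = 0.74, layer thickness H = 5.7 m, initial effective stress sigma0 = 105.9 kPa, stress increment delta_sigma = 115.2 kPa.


Result: 0.5551 m

Derivation:
Using Sc = Cc * H / (1 + e0) * log10((sigma0 + delta_sigma) / sigma0)
Stress ratio = (105.9 + 115.2) / 105.9 = 2.08782
log10(2.08782) = 0.319693
Cc * H / (1 + e0) = 0.53 * 5.7 / (1 + 0.74) = 1.73621
Sc = 1.73621 * 0.319693
Sc = 0.5551 m


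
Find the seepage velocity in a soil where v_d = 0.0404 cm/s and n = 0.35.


Result: 0.11543 cm/s

Derivation:
Using v_s = v_d / n
v_s = 0.0404 / 0.35
v_s = 0.11543 cm/s


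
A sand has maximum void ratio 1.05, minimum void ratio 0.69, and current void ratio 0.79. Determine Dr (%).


Using Dr = (e_max - e) / (e_max - e_min) * 100
e_max - e = 1.05 - 0.79 = 0.26
e_max - e_min = 1.05 - 0.69 = 0.36
Dr = 0.26 / 0.36 * 100
Dr = 72.22 %


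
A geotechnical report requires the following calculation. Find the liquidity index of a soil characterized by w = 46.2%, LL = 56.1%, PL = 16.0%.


First compute the plasticity index:
PI = LL - PL = 56.1 - 16.0 = 40.1
Then compute the liquidity index:
LI = (w - PL) / PI
LI = (46.2 - 16.0) / 40.1
LI = 0.753


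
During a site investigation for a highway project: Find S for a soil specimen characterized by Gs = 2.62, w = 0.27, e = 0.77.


Using S = Gs * w / e
S = 2.62 * 0.27 / 0.77
S = 0.9187


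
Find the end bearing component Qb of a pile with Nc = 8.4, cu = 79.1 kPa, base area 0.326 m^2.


Result: 216.61 kN

Derivation:
Using Qb = Nc * cu * Ab
Qb = 8.4 * 79.1 * 0.326
Qb = 216.61 kN


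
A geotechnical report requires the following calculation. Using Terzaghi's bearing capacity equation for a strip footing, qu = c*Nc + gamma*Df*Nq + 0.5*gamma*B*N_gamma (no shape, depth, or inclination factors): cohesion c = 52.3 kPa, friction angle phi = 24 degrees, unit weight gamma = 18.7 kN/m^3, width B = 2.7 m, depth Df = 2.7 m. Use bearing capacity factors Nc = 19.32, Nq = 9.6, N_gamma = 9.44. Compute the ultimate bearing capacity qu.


Compute qu = c*Nc + gamma*Df*Nq + 0.5*gamma*B*N_gamma
Term 1: 52.3 * 19.32 = 1010.436
Term 2: 18.7 * 2.7 * 9.6 = 484.704
Term 3: 0.5 * 18.7 * 2.7 * 9.44 = 238.3128
qu = 1010.436 + 484.704 + 238.3128
qu = 1733.45 kPa


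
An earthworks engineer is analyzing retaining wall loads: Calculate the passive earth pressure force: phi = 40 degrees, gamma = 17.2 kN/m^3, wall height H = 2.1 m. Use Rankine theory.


Compute passive earth pressure coefficient:
Kp = tan^2(45 + phi/2) = tan^2(65.0) = 4.59891
Compute passive force:
Pp = 0.5 * Kp * gamma * H^2
Pp = 0.5 * 4.59891 * 17.2 * 2.1^2
Pp = 174.42 kN/m


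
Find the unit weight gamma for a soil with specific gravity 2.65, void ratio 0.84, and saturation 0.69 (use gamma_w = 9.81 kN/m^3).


Result: 17.219 kN/m^3

Derivation:
Using gamma = gamma_w * (Gs + S*e) / (1 + e)
Numerator: Gs + S*e = 2.65 + 0.69*0.84 = 3.2296
Denominator: 1 + e = 1 + 0.84 = 1.84
gamma = 9.81 * 3.2296 / 1.84
gamma = 17.219 kN/m^3


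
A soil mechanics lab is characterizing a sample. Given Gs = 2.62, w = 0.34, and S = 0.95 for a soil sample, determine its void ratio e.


Result: 0.9377

Derivation:
Using the relation e = Gs * w / S
e = 2.62 * 0.34 / 0.95
e = 0.9377


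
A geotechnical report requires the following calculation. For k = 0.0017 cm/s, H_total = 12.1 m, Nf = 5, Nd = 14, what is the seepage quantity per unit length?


Convert k to m/s for unit consistency with H:
k = 0.0017 cm/s = 0.0017 / 100 m/s = 1.7e-05 m/s
Using q = k * H * Nf / Nd
Nf / Nd = 5 / 14 = 0.3571
q = 1.7e-05 * 12.1 * 0.3571
q = 7.346e-05 m^3/s per m


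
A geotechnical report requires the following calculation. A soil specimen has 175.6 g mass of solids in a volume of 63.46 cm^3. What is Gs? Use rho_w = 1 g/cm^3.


Result: 2.767

Derivation:
Using Gs = m_s / (V_s * rho_w)
Since rho_w = 1 g/cm^3:
Gs = 175.6 / 63.46
Gs = 2.767


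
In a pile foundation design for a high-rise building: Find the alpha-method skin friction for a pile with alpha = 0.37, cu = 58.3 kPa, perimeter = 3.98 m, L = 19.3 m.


Result: 1656.95 kN

Derivation:
Using Qs = alpha * cu * perimeter * L
Qs = 0.37 * 58.3 * 3.98 * 19.3
Qs = 1656.95 kN


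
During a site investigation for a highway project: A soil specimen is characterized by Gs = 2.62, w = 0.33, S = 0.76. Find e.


Using the relation e = Gs * w / S
e = 2.62 * 0.33 / 0.76
e = 1.1376


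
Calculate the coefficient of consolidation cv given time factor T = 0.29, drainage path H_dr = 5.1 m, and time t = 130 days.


Using cv = T * H_dr^2 / t
H_dr^2 = 5.1^2 = 26.01
cv = 0.29 * 26.01 / 130
cv = 0.05802 m^2/day


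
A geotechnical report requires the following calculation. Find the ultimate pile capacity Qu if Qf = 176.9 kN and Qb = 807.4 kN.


Using Qu = Qf + Qb
Qu = 176.9 + 807.4
Qu = 984.3 kN


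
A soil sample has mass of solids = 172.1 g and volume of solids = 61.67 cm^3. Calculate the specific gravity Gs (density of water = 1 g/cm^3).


Using Gs = m_s / (V_s * rho_w)
Since rho_w = 1 g/cm^3:
Gs = 172.1 / 61.67
Gs = 2.791


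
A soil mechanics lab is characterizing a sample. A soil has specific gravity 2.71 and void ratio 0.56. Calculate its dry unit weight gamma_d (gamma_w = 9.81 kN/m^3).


Result: 17.042 kN/m^3

Derivation:
Using gamma_d = Gs * gamma_w / (1 + e)
gamma_d = 2.71 * 9.81 / (1 + 0.56)
gamma_d = 2.71 * 9.81 / 1.56
gamma_d = 17.042 kN/m^3


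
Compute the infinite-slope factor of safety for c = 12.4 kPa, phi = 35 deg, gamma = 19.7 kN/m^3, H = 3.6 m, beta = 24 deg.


Using Fs = c / (gamma*H*sin(beta)*cos(beta)) + tan(phi)/tan(beta)
Cohesion contribution = 12.4 / (19.7*3.6*sin(24)*cos(24))
Cohesion contribution = 0.470554
Friction contribution = tan(35)/tan(24) = 1.57269
Fs = 0.470554 + 1.57269
Fs = 2.043


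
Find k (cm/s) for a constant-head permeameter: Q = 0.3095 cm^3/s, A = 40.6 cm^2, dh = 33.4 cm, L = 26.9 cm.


Compute hydraulic gradient:
i = dh / L = 33.4 / 26.9 = 1.24164
Then apply Darcy's law:
k = Q / (A * i)
k = 0.3095 / (40.6 * 1.24164)
k = 0.3095 / 50.4104
k = 0.00614 cm/s


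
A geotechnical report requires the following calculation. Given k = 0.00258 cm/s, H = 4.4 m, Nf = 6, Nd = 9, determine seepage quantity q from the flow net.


Convert k to m/s for unit consistency with H:
k = 0.00258 cm/s = 0.00258 / 100 m/s = 2.58e-05 m/s
Using q = k * H * Nf / Nd
Nf / Nd = 6 / 9 = 0.6667
q = 2.58e-05 * 4.4 * 0.6667
q = 7.568e-05 m^3/s per m


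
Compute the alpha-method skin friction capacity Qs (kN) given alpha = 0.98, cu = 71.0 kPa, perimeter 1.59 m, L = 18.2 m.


Using Qs = alpha * cu * perimeter * L
Qs = 0.98 * 71.0 * 1.59 * 18.2
Qs = 2013.51 kN


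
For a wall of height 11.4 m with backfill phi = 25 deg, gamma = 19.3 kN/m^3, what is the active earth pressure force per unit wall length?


Compute active earth pressure coefficient:
Ka = tan^2(45 - phi/2) = tan^2(32.5) = 0.405859
Compute active force:
Pa = 0.5 * Ka * gamma * H^2
Pa = 0.5 * 0.405859 * 19.3 * 11.4^2
Pa = 508.99 kN/m


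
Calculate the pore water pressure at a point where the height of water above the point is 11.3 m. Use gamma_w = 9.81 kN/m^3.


Result: 110.85 kPa

Derivation:
Using u = gamma_w * h_w
u = 9.81 * 11.3
u = 110.85 kPa


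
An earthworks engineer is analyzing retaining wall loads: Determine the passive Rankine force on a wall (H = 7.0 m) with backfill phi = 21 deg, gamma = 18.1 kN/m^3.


Compute passive earth pressure coefficient:
Kp = tan^2(45 + phi/2) = tan^2(55.5) = 2.117051
Compute passive force:
Pp = 0.5 * Kp * gamma * H^2
Pp = 0.5 * 2.117051 * 18.1 * 7.0^2
Pp = 938.81 kN/m


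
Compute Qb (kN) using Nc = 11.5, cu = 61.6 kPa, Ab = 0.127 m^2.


Result: 89.97 kN

Derivation:
Using Qb = Nc * cu * Ab
Qb = 11.5 * 61.6 * 0.127
Qb = 89.97 kN


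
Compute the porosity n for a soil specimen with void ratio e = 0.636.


Using the relation n = e / (1 + e)
n = 0.636 / (1 + 0.636)
n = 0.636 / 1.636
n = 0.3888


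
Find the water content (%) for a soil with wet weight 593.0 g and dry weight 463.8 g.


Using w = (m_wet - m_dry) / m_dry * 100
m_wet - m_dry = 593.0 - 463.8 = 129.2 g
w = 129.2 / 463.8 * 100
w = 27.86 %


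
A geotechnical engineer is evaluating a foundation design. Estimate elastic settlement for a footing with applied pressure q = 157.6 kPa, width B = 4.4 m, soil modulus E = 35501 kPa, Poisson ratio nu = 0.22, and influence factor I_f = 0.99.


Result: 18.402 mm

Derivation:
Using Se = q * B * (1 - nu^2) * I_f / E
1 - nu^2 = 1 - 0.22^2 = 0.9516
Se = 157.6 * 4.4 * 0.9516 * 0.99 / 35501
Se = 0.018402 m
Convert to mm: Se = 0.018402 * 1000 = 18.402 mm


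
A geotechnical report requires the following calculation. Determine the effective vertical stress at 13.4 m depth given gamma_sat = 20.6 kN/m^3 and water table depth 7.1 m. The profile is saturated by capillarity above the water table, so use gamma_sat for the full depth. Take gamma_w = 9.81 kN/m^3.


Total stress = gamma_sat * depth
sigma = 20.6 * 13.4 = 276.04 kPa
Pore water pressure u = gamma_w * (depth - d_wt)
u = 9.81 * (13.4 - 7.1) = 61.803 kPa
Effective stress = sigma - u
sigma' = 276.04 - 61.803 = 214.24 kPa


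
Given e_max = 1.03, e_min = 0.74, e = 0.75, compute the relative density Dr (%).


Using Dr = (e_max - e) / (e_max - e_min) * 100
e_max - e = 1.03 - 0.75 = 0.28
e_max - e_min = 1.03 - 0.74 = 0.29
Dr = 0.28 / 0.29 * 100
Dr = 96.55 %


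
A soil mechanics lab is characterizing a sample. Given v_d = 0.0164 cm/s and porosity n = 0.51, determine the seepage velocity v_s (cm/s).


Using v_s = v_d / n
v_s = 0.0164 / 0.51
v_s = 0.03216 cm/s


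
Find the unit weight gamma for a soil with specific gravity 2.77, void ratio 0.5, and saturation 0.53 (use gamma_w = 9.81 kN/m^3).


Using gamma = gamma_w * (Gs + S*e) / (1 + e)
Numerator: Gs + S*e = 2.77 + 0.53*0.5 = 3.035
Denominator: 1 + e = 1 + 0.5 = 1.5
gamma = 9.81 * 3.035 / 1.5
gamma = 19.849 kN/m^3


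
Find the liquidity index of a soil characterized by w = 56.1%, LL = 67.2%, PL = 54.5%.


Result: 0.126

Derivation:
First compute the plasticity index:
PI = LL - PL = 67.2 - 54.5 = 12.7
Then compute the liquidity index:
LI = (w - PL) / PI
LI = (56.1 - 54.5) / 12.7
LI = 0.126


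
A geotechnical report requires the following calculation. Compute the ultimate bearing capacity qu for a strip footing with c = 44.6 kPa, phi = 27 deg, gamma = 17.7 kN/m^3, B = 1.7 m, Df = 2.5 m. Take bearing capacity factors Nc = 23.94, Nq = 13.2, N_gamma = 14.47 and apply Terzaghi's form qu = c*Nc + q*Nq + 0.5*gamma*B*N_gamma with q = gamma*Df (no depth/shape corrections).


Result: 1869.53 kPa

Derivation:
Compute qu = c*Nc + gamma*Df*Nq + 0.5*gamma*B*N_gamma
Term 1: 44.6 * 23.94 = 1067.724
Term 2: 17.7 * 2.5 * 13.2 = 584.1
Term 3: 0.5 * 17.7 * 1.7 * 14.47 = 217.70115
qu = 1067.724 + 584.1 + 217.70115
qu = 1869.53 kPa


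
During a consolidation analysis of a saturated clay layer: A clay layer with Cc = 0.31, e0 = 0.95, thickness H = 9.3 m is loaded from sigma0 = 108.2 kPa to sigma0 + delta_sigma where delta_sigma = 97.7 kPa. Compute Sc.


Result: 0.4131 m

Derivation:
Using Sc = Cc * H / (1 + e0) * log10((sigma0 + delta_sigma) / sigma0)
Stress ratio = (108.2 + 97.7) / 108.2 = 1.90296
log10(1.90296) = 0.279429
Cc * H / (1 + e0) = 0.31 * 9.3 / (1 + 0.95) = 1.47846
Sc = 1.47846 * 0.279429
Sc = 0.4131 m


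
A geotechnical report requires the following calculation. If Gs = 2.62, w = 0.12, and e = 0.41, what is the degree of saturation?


Using S = Gs * w / e
S = 2.62 * 0.12 / 0.41
S = 0.7668


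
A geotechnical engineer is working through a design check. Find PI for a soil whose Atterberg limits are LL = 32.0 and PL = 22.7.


Using PI = LL - PL
PI = 32.0 - 22.7
PI = 9.3


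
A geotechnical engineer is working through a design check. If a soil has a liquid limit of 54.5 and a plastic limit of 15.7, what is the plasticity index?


Using PI = LL - PL
PI = 54.5 - 15.7
PI = 38.8


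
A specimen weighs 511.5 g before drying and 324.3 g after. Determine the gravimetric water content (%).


Using w = (m_wet - m_dry) / m_dry * 100
m_wet - m_dry = 511.5 - 324.3 = 187.2 g
w = 187.2 / 324.3 * 100
w = 57.72 %


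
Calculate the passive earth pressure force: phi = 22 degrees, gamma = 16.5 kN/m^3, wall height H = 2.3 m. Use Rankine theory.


Result: 95.93 kN/m

Derivation:
Compute passive earth pressure coefficient:
Kp = tan^2(45 + phi/2) = tan^2(56.0) = 2.197987
Compute passive force:
Pp = 0.5 * Kp * gamma * H^2
Pp = 0.5 * 2.197987 * 16.5 * 2.3^2
Pp = 95.93 kN/m


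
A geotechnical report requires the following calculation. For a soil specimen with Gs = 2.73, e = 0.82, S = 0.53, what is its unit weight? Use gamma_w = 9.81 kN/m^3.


Result: 17.058 kN/m^3

Derivation:
Using gamma = gamma_w * (Gs + S*e) / (1 + e)
Numerator: Gs + S*e = 2.73 + 0.53*0.82 = 3.1646
Denominator: 1 + e = 1 + 0.82 = 1.82
gamma = 9.81 * 3.1646 / 1.82
gamma = 17.058 kN/m^3


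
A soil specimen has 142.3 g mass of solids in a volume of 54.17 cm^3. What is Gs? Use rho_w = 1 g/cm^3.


Result: 2.627

Derivation:
Using Gs = m_s / (V_s * rho_w)
Since rho_w = 1 g/cm^3:
Gs = 142.3 / 54.17
Gs = 2.627


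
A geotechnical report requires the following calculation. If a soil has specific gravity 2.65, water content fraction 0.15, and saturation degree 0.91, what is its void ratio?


Using the relation e = Gs * w / S
e = 2.65 * 0.15 / 0.91
e = 0.4368


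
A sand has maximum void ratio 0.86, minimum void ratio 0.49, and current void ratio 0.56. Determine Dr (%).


Result: 81.08 %

Derivation:
Using Dr = (e_max - e) / (e_max - e_min) * 100
e_max - e = 0.86 - 0.56 = 0.3
e_max - e_min = 0.86 - 0.49 = 0.37
Dr = 0.3 / 0.37 * 100
Dr = 81.08 %


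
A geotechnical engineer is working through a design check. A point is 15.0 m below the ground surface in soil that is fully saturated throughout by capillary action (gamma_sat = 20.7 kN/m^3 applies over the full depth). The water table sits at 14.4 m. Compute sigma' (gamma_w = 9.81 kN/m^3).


Total stress = gamma_sat * depth
sigma = 20.7 * 15.0 = 310.5 kPa
Pore water pressure u = gamma_w * (depth - d_wt)
u = 9.81 * (15.0 - 14.4) = 5.886 kPa
Effective stress = sigma - u
sigma' = 310.5 - 5.886 = 304.61 kPa


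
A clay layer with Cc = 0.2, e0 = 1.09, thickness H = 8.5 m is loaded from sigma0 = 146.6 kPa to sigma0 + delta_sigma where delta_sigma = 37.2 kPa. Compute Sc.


Using Sc = Cc * H / (1 + e0) * log10((sigma0 + delta_sigma) / sigma0)
Stress ratio = (146.6 + 37.2) / 146.6 = 1.25375
log10(1.25375) = 0.0982115
Cc * H / (1 + e0) = 0.2 * 8.5 / (1 + 1.09) = 0.813397
Sc = 0.813397 * 0.0982115
Sc = 0.0799 m


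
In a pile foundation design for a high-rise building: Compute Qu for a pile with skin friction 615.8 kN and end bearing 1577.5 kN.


Using Qu = Qf + Qb
Qu = 615.8 + 1577.5
Qu = 2193.3 kN


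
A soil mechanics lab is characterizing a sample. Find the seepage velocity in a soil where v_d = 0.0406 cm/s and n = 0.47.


Using v_s = v_d / n
v_s = 0.0406 / 0.47
v_s = 0.08638 cm/s


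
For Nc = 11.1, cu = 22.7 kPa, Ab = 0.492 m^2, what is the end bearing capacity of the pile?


Result: 123.97 kN

Derivation:
Using Qb = Nc * cu * Ab
Qb = 11.1 * 22.7 * 0.492
Qb = 123.97 kN


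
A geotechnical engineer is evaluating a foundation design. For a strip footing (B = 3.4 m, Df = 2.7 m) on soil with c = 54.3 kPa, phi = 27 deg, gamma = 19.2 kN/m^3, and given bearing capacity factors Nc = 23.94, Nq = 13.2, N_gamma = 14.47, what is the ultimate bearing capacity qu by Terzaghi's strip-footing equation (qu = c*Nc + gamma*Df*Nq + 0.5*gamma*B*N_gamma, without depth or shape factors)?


Result: 2456.53 kPa

Derivation:
Compute qu = c*Nc + gamma*Df*Nq + 0.5*gamma*B*N_gamma
Term 1: 54.3 * 23.94 = 1299.942
Term 2: 19.2 * 2.7 * 13.2 = 684.288
Term 3: 0.5 * 19.2 * 3.4 * 14.47 = 472.3008
qu = 1299.942 + 684.288 + 472.3008
qu = 2456.53 kPa


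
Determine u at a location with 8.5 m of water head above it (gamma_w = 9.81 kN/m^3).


Using u = gamma_w * h_w
u = 9.81 * 8.5
u = 83.39 kPa


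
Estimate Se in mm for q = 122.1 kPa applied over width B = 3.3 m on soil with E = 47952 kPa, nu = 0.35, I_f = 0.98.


Result: 7.226 mm

Derivation:
Using Se = q * B * (1 - nu^2) * I_f / E
1 - nu^2 = 1 - 0.35^2 = 0.8775
Se = 122.1 * 3.3 * 0.8775 * 0.98 / 47952
Se = 0.007226 m
Convert to mm: Se = 0.007226 * 1000 = 7.226 mm


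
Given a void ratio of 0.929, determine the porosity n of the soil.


Using the relation n = e / (1 + e)
n = 0.929 / (1 + 0.929)
n = 0.929 / 1.929
n = 0.4816


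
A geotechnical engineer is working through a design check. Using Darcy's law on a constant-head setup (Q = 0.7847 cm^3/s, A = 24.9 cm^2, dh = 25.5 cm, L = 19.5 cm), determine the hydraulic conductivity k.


Compute hydraulic gradient:
i = dh / L = 25.5 / 19.5 = 1.30769
Then apply Darcy's law:
k = Q / (A * i)
k = 0.7847 / (24.9 * 1.30769)
k = 0.7847 / 32.5615
k = 0.024099 cm/s


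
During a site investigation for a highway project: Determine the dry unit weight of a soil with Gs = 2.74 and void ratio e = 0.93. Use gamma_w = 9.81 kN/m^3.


Result: 13.927 kN/m^3

Derivation:
Using gamma_d = Gs * gamma_w / (1 + e)
gamma_d = 2.74 * 9.81 / (1 + 0.93)
gamma_d = 2.74 * 9.81 / 1.93
gamma_d = 13.927 kN/m^3


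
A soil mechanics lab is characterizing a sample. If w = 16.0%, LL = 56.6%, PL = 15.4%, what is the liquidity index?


First compute the plasticity index:
PI = LL - PL = 56.6 - 15.4 = 41.2
Then compute the liquidity index:
LI = (w - PL) / PI
LI = (16.0 - 15.4) / 41.2
LI = 0.015


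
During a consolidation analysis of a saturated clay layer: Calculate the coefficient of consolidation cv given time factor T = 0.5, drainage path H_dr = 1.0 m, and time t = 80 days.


Result: 0.00625 m^2/day

Derivation:
Using cv = T * H_dr^2 / t
H_dr^2 = 1.0^2 = 1.0
cv = 0.5 * 1.0 / 80
cv = 0.00625 m^2/day


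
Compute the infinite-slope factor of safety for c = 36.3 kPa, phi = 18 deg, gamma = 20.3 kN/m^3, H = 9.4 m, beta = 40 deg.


Using Fs = c / (gamma*H*sin(beta)*cos(beta)) + tan(phi)/tan(beta)
Cohesion contribution = 36.3 / (20.3*9.4*sin(40)*cos(40))
Cohesion contribution = 0.386333
Friction contribution = tan(18)/tan(40) = 0.387224
Fs = 0.386333 + 0.387224
Fs = 0.774


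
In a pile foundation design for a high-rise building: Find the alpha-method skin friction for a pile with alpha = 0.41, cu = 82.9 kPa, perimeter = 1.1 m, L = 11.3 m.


Using Qs = alpha * cu * perimeter * L
Qs = 0.41 * 82.9 * 1.1 * 11.3
Qs = 422.48 kN


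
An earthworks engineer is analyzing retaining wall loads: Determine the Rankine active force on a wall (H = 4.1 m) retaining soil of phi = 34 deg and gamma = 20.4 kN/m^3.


Result: 48.47 kN/m

Derivation:
Compute active earth pressure coefficient:
Ka = tan^2(45 - phi/2) = tan^2(28.0) = 0.282715
Compute active force:
Pa = 0.5 * Ka * gamma * H^2
Pa = 0.5 * 0.282715 * 20.4 * 4.1^2
Pa = 48.47 kN/m


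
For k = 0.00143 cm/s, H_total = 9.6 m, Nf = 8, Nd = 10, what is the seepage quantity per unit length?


Result: 0.0001098 m^3/s per m

Derivation:
Convert k to m/s for unit consistency with H:
k = 0.00143 cm/s = 0.00143 / 100 m/s = 1.43e-05 m/s
Using q = k * H * Nf / Nd
Nf / Nd = 8 / 10 = 0.8
q = 1.43e-05 * 9.6 * 0.8
q = 0.0001098 m^3/s per m


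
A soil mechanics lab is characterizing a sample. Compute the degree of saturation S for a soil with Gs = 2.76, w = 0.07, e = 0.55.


Result: 0.3513

Derivation:
Using S = Gs * w / e
S = 2.76 * 0.07 / 0.55
S = 0.3513


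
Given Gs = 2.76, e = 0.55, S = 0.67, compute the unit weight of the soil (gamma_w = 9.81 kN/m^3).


Result: 19.8 kN/m^3

Derivation:
Using gamma = gamma_w * (Gs + S*e) / (1 + e)
Numerator: Gs + S*e = 2.76 + 0.67*0.55 = 3.1285
Denominator: 1 + e = 1 + 0.55 = 1.55
gamma = 9.81 * 3.1285 / 1.55
gamma = 19.8 kN/m^3


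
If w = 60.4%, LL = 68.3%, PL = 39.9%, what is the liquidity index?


Result: 0.722

Derivation:
First compute the plasticity index:
PI = LL - PL = 68.3 - 39.9 = 28.4
Then compute the liquidity index:
LI = (w - PL) / PI
LI = (60.4 - 39.9) / 28.4
LI = 0.722


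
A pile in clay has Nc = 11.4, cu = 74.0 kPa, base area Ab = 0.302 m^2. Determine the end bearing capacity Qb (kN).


Using Qb = Nc * cu * Ab
Qb = 11.4 * 74.0 * 0.302
Qb = 254.77 kN


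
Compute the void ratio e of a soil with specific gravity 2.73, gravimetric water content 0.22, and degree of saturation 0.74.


Using the relation e = Gs * w / S
e = 2.73 * 0.22 / 0.74
e = 0.8116


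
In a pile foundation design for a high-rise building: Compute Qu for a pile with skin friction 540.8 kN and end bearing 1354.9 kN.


Using Qu = Qf + Qb
Qu = 540.8 + 1354.9
Qu = 1895.7 kN


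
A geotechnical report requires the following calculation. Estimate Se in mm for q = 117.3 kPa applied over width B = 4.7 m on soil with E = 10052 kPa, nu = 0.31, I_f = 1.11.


Result: 55.028 mm

Derivation:
Using Se = q * B * (1 - nu^2) * I_f / E
1 - nu^2 = 1 - 0.31^2 = 0.9039
Se = 117.3 * 4.7 * 0.9039 * 1.11 / 10052
Se = 0.055028 m
Convert to mm: Se = 0.055028 * 1000 = 55.028 mm


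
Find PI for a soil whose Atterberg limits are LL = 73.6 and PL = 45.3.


Result: 28.3

Derivation:
Using PI = LL - PL
PI = 73.6 - 45.3
PI = 28.3


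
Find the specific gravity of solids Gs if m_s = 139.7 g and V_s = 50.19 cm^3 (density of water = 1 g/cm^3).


Result: 2.783

Derivation:
Using Gs = m_s / (V_s * rho_w)
Since rho_w = 1 g/cm^3:
Gs = 139.7 / 50.19
Gs = 2.783


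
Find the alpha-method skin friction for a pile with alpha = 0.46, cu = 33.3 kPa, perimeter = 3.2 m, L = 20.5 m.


Using Qs = alpha * cu * perimeter * L
Qs = 0.46 * 33.3 * 3.2 * 20.5
Qs = 1004.86 kN


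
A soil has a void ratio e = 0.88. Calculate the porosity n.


Using the relation n = e / (1 + e)
n = 0.88 / (1 + 0.88)
n = 0.88 / 1.88
n = 0.4681


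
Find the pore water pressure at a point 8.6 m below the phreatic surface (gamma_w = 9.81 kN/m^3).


Result: 84.37 kPa

Derivation:
Using u = gamma_w * h_w
u = 9.81 * 8.6
u = 84.37 kPa


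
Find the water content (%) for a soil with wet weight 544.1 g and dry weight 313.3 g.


Using w = (m_wet - m_dry) / m_dry * 100
m_wet - m_dry = 544.1 - 313.3 = 230.8 g
w = 230.8 / 313.3 * 100
w = 73.67 %


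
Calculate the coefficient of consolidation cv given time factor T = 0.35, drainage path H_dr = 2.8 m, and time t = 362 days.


Using cv = T * H_dr^2 / t
H_dr^2 = 2.8^2 = 7.84
cv = 0.35 * 7.84 / 362
cv = 0.00758 m^2/day


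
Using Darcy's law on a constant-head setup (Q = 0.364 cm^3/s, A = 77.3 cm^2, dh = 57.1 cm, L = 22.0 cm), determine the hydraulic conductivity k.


Compute hydraulic gradient:
i = dh / L = 57.1 / 22.0 = 2.59545
Then apply Darcy's law:
k = Q / (A * i)
k = 0.364 / (77.3 * 2.59545)
k = 0.364 / 200.629
k = 0.001814 cm/s


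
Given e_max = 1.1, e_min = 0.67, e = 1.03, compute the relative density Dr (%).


Result: 16.28 %

Derivation:
Using Dr = (e_max - e) / (e_max - e_min) * 100
e_max - e = 1.1 - 1.03 = 0.07
e_max - e_min = 1.1 - 0.67 = 0.43
Dr = 0.07 / 0.43 * 100
Dr = 16.28 %


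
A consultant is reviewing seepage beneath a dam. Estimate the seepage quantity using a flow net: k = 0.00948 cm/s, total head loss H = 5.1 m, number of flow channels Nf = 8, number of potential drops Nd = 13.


Convert k to m/s for unit consistency with H:
k = 0.00948 cm/s = 0.00948 / 100 m/s = 9.48e-05 m/s
Using q = k * H * Nf / Nd
Nf / Nd = 8 / 13 = 0.6154
q = 9.48e-05 * 5.1 * 0.6154
q = 0.0002975 m^3/s per m


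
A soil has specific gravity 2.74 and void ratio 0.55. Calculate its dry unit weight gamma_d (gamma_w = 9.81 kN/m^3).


Result: 17.342 kN/m^3

Derivation:
Using gamma_d = Gs * gamma_w / (1 + e)
gamma_d = 2.74 * 9.81 / (1 + 0.55)
gamma_d = 2.74 * 9.81 / 1.55
gamma_d = 17.342 kN/m^3


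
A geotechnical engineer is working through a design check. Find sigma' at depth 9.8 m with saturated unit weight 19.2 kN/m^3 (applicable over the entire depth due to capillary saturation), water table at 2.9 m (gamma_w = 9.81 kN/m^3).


Result: 120.47 kPa

Derivation:
Total stress = gamma_sat * depth
sigma = 19.2 * 9.8 = 188.16 kPa
Pore water pressure u = gamma_w * (depth - d_wt)
u = 9.81 * (9.8 - 2.9) = 67.689 kPa
Effective stress = sigma - u
sigma' = 188.16 - 67.689 = 120.47 kPa


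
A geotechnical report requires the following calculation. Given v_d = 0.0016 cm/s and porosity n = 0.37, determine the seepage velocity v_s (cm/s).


Using v_s = v_d / n
v_s = 0.0016 / 0.37
v_s = 0.00432 cm/s


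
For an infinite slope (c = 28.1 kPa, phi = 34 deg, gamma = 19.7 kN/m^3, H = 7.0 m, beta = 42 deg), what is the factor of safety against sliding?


Using Fs = c / (gamma*H*sin(beta)*cos(beta)) + tan(phi)/tan(beta)
Cohesion contribution = 28.1 / (19.7*7.0*sin(42)*cos(42))
Cohesion contribution = 0.409787
Friction contribution = tan(34)/tan(42) = 0.749118
Fs = 0.409787 + 0.749118
Fs = 1.159
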